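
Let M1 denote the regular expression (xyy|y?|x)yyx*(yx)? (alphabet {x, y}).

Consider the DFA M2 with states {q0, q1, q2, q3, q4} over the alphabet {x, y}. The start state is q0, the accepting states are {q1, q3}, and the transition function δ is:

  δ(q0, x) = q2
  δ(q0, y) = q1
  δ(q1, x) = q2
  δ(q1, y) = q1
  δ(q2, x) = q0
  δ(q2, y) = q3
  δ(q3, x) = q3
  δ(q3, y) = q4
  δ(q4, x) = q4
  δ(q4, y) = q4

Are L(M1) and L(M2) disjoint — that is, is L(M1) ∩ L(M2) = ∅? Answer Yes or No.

The string yy is accepted by both M1 and M2.
Hence L(M1) ∩ L(M2) ≠ ∅.

No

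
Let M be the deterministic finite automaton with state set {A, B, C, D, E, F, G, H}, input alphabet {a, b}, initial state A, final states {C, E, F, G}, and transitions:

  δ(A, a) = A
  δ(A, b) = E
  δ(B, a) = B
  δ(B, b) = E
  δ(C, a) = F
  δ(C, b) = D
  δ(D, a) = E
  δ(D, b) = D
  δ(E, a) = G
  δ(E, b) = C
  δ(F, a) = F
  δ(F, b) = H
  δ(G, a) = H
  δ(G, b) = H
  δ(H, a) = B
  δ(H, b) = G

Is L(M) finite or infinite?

State A is reachable from the start and can reach an accepting state, and it lies on the cycle A → A.
Traversing that cycle any number of times yields accepted strings of unbounded length, so the language is infinite.

infinite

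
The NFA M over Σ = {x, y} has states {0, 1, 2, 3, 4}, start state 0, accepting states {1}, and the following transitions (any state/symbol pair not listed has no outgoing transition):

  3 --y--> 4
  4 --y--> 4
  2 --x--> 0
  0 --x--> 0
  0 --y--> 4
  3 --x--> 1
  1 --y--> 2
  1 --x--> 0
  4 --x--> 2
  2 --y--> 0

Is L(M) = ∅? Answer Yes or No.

The states reachable from the start state are {0, 2, 4}.
None of the accepting states {1} is reachable, so no string is accepted and L(M) = ∅.

Yes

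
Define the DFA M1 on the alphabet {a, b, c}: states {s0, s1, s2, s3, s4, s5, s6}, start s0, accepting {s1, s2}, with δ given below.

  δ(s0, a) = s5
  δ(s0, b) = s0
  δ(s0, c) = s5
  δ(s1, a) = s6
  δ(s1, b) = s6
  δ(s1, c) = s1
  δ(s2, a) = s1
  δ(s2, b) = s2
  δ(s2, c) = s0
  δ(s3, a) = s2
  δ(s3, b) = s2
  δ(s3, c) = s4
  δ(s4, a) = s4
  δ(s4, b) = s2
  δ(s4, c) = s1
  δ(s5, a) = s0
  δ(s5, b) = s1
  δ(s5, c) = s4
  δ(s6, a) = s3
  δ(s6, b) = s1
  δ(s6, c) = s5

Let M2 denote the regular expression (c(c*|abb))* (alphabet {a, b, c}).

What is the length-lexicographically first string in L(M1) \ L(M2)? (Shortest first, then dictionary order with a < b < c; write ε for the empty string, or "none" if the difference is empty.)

The string ab is accepted by M1 but not by M2.
No shorter string lies in the difference, and ab is the lexicographically first length-2 string in L(M1) \ L(M2).

ab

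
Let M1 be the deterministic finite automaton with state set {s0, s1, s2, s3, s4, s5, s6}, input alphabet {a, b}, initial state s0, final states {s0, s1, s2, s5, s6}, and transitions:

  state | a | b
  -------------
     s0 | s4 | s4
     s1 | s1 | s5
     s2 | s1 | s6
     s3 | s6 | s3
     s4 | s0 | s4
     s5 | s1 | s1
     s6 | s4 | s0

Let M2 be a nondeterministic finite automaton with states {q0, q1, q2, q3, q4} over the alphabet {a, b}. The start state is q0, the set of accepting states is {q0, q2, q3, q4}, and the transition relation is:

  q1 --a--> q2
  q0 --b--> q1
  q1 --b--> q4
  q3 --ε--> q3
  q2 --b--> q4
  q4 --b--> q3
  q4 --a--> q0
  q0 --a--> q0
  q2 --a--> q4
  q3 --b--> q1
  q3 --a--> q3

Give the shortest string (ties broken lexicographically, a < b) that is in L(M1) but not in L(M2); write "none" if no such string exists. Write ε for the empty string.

none

Exploring the product automaton M1 × M2 from the start pair (s0, q0), following both machines on each input symbol, reaches 7 state pairs: (s0, q0), (s4, q0), (s4, q1), (s0, q2), (s4, q4), (s4, q3), (s0, q3).
M1 accepts in {s0, s1, s2, s5, s6} and M2 accepts in {q0, q2, q3, q4}. The reachable pairs whose M1-component is accepting are (s0, q0), (s0, q2), (s0, q3); in each of them the M2-component is accepting too, so the product for L(M1) \ L(M2) (M1-component accepting, M2-component rejecting) has no reachable accepting pair and the difference is empty.
So every string accepted by M1 is also accepted by M2: L(M1) \ L(M2) = ∅ and there is no such string.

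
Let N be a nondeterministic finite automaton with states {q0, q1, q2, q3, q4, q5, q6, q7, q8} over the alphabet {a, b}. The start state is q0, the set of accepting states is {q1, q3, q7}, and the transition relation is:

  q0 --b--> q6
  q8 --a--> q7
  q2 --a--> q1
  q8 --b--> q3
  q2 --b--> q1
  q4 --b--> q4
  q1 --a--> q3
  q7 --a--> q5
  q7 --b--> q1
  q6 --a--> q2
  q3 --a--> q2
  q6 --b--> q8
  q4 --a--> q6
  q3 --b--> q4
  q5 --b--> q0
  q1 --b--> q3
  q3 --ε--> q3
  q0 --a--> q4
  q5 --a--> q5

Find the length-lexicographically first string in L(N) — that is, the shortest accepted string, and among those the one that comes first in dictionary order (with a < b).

baa

A breadth-first search from q0 reaches an accepting state first via the path q0 → q6 → q2 → q1 on input baa.
No string of length < 3 is accepted (BFS exhausts all shorter strings without reaching an accepting state), and baa is the lexicographically least accepting string of length 3.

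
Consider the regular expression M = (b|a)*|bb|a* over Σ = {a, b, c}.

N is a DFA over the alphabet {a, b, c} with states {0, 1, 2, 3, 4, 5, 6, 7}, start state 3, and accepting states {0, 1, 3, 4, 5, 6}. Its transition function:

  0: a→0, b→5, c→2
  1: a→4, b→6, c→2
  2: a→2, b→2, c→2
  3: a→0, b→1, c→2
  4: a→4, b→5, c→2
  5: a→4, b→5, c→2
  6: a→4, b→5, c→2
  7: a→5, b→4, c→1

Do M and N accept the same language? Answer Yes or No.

Yes

Converting the expression M to a DFA (subset construction, then merging equivalent states) gives the minimal DFA with states {m0, m1}, start state m0, accepting states {m0} and transitions m0: a→m0, b→m0, c→m1; m1: a→m1, b→m1, c→m1.
Exploring the product automaton M × N from the start pair (m0, 3), following both machines on each input symbol, reaches 7 state pairs: (m0, 3), (m0, 0), (m0, 1), (m1, 2), (m0, 5), (m0, 4), (m0, 6).
M accepts in {m0} and N accepts in {0, 1, 3, 4, 5, 6}. In every reachable pair the two components are either both accepting — (m0, 3), (m0, 0), (m0, 1), (m0, 5), (m0, 4), (m0, 6) — or both non-accepting, so no string is accepted by exactly one of the machines: L(M) \ L(N) and L(N) \ L(M) are both empty.
Hence every string is accepted by M iff it is accepted by N, and the two languages coincide.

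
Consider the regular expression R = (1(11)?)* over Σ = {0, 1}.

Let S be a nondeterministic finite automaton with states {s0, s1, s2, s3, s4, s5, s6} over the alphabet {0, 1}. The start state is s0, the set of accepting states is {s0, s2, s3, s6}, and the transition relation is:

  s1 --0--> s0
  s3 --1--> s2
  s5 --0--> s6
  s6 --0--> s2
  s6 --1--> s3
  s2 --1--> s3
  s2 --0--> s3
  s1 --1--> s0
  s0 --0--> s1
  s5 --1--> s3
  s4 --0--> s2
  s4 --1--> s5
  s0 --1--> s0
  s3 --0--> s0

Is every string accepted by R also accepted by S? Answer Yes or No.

Yes

Converting the expression R to a DFA (subset construction, then merging equivalent states) gives the minimal DFA with states {r0, r1}, start state r0, accepting states {r0} and transitions r0: 0→r1, 1→r0; r1: 0→r1, 1→r1.
Exploring the product automaton R × S from the start pair (r0, s0), following both machines on each input symbol, reaches 3 state pairs: (r0, s0), (r1, s1), (r1, s0).
R accepts in {r0} and S accepts in {s0, s2, s3, s6}. The reachable pairs whose R-component is accepting are (r0, s0); in each of them the S-component is accepting too, so the product for L(R) \ L(S) (R-component accepting, S-component rejecting) has no reachable accepting pair and the difference is empty.
Hence every string in L(R) is also in L(S).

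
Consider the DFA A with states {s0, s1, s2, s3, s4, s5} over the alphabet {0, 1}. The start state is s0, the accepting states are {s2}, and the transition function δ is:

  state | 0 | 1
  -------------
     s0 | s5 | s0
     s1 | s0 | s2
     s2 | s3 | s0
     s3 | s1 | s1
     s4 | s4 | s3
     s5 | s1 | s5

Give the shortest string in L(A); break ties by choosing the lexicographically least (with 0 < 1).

001

A breadth-first search from s0 reaches an accepting state first via the path s0 → s5 → s1 → s2 on input 001.
No string of length < 3 is accepted (BFS exhausts all shorter strings without reaching an accepting state), and 001 is the lexicographically least accepting string of length 3.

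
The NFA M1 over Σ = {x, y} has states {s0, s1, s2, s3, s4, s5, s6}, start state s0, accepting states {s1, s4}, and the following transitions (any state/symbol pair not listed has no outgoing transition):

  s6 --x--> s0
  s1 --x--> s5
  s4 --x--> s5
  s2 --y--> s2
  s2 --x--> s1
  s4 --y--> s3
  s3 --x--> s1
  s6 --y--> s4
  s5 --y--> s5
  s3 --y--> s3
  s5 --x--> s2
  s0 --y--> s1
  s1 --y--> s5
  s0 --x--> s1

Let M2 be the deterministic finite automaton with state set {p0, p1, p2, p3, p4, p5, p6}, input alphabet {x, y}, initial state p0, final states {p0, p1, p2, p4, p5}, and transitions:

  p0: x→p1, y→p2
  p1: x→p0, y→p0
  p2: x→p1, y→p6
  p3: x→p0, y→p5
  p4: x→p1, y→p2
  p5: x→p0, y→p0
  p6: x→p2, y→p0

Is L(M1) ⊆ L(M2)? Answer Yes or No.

Exploring the product automaton M1 × M2 from the start pair (s0, p0), following both machines on each input symbol, reaches 12 state pairs: (s0, p0), (s1, p1), (s1, p2), (s5, p0), (s5, p1), (s5, p6), (s2, p1), (s5, p2), (s2, p0), (s2, p2), (s1, p0), (s2, p6).
M1 accepts in {s1, s4} and M2 accepts in {p0, p1, p2, p4, p5}. The reachable pairs whose M1-component is accepting are (s1, p1), (s1, p2), (s1, p0); in each of them the M2-component is accepting too, so the product for L(M1) \ L(M2) (M1-component accepting, M2-component rejecting) has no reachable accepting pair and the difference is empty.
Hence every string in L(M1) is also in L(M2).

Yes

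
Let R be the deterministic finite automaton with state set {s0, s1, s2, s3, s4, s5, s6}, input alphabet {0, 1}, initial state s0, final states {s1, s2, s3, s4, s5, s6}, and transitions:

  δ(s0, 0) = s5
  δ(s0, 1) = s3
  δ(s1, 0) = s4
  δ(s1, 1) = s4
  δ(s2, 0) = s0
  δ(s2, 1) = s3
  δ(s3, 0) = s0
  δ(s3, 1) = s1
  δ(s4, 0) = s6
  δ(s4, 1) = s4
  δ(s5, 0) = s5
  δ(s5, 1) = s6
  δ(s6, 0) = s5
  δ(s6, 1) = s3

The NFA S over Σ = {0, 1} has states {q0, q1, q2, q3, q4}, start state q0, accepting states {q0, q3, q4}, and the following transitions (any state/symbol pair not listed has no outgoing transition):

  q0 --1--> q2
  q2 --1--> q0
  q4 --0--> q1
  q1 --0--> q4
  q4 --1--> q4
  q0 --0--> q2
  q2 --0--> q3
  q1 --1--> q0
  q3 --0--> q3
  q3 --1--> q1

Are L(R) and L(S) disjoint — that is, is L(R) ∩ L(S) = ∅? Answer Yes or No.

No

The string 00 is accepted by both R and S.
Hence L(R) ∩ L(S) ≠ ∅.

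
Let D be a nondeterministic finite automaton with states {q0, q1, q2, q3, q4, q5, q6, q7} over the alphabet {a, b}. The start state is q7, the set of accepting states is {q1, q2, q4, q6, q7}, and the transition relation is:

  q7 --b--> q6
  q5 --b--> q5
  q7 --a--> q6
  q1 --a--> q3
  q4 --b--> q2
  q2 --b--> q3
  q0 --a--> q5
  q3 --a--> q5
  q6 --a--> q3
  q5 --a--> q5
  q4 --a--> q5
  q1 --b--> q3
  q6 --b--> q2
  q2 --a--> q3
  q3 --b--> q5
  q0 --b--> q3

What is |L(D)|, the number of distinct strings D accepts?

The useful subgraph on states {q2, q6, q7} is acyclic, so L(D) is finite; the longest accepting path visits 3 useful states, giving maximum string length 2.
Counting accepting paths from q7 by length: 1 of length 0, 2 of length 1, 2 of length 2. Total 5.

5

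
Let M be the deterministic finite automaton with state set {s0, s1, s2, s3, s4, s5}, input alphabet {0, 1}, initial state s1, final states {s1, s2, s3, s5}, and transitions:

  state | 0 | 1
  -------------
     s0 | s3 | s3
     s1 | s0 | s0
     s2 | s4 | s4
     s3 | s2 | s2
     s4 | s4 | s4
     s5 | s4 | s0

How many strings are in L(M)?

The useful subgraph on states {s0, s1, s2, s3} is acyclic, so L(M) is finite; the longest accepting path visits 4 useful states, giving maximum string length 3.
Counting accepting paths from s1 by length: 1 of length 0, 4 of length 2, 8 of length 3. Total 13.

13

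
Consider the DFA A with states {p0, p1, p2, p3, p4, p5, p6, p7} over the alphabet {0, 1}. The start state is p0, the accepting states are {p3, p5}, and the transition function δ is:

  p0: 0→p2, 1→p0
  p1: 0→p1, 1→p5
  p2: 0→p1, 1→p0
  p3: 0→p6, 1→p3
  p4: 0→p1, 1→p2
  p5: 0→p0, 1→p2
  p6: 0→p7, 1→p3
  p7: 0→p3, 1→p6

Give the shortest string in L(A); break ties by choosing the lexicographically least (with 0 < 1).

001

A breadth-first search from p0 reaches an accepting state first via the path p0 → p2 → p1 → p5 on input 001.
No string of length < 3 is accepted (BFS exhausts all shorter strings without reaching an accepting state), and 001 is the lexicographically least accepting string of length 3.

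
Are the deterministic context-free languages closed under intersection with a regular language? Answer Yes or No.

Run the DPDA and a DFA for the regular language in lock-step (product of the two finite controls, one shared stack, the DFA component advancing only on genuine input moves); the result is still deterministic and accepts when both components accept.
So the deterministic context-free languages are closed under intersection with a regular language.

Yes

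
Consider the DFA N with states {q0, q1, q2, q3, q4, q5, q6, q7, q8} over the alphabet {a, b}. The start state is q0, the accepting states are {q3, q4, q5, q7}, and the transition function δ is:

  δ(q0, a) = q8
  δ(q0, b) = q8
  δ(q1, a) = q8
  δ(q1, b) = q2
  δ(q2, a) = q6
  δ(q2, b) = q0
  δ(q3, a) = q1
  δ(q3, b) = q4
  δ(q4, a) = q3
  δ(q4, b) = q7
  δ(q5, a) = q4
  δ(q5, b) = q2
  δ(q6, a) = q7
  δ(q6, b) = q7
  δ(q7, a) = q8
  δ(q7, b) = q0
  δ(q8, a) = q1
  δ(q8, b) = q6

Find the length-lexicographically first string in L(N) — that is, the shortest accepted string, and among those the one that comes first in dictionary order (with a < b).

A breadth-first search from q0 reaches an accepting state first via the path q0 → q8 → q6 → q7 on input aba.
No string of length < 3 is accepted (BFS exhausts all shorter strings without reaching an accepting state), and aba is the lexicographically least accepting string of length 3.

aba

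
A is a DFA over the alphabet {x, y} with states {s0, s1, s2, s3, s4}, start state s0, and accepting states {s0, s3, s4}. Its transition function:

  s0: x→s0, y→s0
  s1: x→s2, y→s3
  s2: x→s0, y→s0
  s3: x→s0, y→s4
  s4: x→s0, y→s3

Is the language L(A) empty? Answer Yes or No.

The empty string ε is accepted: the run s0 ends in the accepting state s0.
Since at least one string is accepted, L(A) is not empty.

No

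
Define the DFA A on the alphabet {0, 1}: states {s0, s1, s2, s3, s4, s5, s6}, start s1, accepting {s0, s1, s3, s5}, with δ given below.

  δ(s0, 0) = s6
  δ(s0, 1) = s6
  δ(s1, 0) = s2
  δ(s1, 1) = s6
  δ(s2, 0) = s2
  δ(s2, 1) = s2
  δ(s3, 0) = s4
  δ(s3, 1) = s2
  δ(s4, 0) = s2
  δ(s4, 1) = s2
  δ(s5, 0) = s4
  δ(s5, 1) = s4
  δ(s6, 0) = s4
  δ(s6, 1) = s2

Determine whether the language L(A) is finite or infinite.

The useful states (reachable from s1 and able to reach an accepting state) are {s1}.
Restricted to these states the transition graph has no cycle, so every accepting path has bounded length and L is finite.

finite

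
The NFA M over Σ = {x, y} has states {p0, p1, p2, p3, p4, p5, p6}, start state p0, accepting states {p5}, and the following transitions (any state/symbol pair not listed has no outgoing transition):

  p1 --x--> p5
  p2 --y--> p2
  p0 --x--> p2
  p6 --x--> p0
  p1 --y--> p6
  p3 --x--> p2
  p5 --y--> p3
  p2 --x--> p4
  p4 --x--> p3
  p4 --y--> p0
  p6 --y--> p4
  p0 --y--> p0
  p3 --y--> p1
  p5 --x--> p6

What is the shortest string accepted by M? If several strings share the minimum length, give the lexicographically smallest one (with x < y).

A breadth-first search from p0 reaches an accepting state first via the path p0 → p2 → p4 → p3 → p1 → p5 on input xxxyx.
No string of length < 5 is accepted (BFS exhausts all shorter strings without reaching an accepting state), and xxxyx is the lexicographically least accepting string of length 5.

xxxyx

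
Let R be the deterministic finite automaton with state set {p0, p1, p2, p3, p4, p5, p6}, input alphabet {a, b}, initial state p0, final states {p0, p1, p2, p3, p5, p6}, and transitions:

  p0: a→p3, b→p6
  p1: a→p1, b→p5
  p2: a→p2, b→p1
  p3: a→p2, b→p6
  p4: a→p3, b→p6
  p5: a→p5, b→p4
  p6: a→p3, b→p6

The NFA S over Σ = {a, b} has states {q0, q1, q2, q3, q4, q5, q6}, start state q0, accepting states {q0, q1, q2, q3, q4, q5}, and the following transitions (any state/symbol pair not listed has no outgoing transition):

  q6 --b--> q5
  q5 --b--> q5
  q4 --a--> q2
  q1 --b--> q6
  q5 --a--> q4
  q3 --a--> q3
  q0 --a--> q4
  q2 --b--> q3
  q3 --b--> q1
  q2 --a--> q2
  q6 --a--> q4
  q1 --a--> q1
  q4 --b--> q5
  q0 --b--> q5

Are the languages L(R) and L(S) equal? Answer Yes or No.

Exploring the product automaton R × S from the start pair (p0, q0), following both machines on each input symbol, reaches 7 state pairs: (p0, q0), (p3, q4), (p6, q5), (p2, q2), (p1, q3), (p5, q1), (p4, q6).
R accepts in {p0, p1, p2, p3, p5, p6} and S accepts in {q0, q1, q2, q3, q4, q5}. In every reachable pair the two components are either both accepting — (p0, q0), (p3, q4), (p6, q5), (p2, q2), (p1, q3), (p5, q1) — or both non-accepting, so no string is accepted by exactly one of the machines: L(R) \ L(S) and L(S) \ L(R) are both empty.
Hence every string is accepted by R iff it is accepted by S, and the two languages coincide.

Yes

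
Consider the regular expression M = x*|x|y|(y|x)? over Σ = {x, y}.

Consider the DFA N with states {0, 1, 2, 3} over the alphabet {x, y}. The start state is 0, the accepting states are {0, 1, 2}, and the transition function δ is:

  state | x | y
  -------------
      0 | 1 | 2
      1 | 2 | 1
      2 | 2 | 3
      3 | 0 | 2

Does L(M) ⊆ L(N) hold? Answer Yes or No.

Converting the expression M to a DFA (subset construction, then merging equivalent states) gives the minimal DFA with states {m0, m1, m2, m3}, start state m0, accepting states {m0, m1, m2} and transitions m0: x→m1, y→m2; m1: x→m1, y→m3; m2: x→m3, y→m3; m3: x→m3, y→m3.
Exploring the product automaton M × N from the start pair (m0, 0), following both machines on each input symbol, reaches 8 state pairs: (m0, 0), (m1, 1), (m2, 2), (m1, 2), (m3, 1), (m3, 2), (m3, 3), (m3, 0).
M accepts in {m0, m1, m2} and N accepts in {0, 1, 2}. The reachable pairs whose M-component is accepting are (m0, 0), (m1, 1), (m2, 2), (m1, 2); in each of them the N-component is accepting too, so the product for L(M) \ L(N) (M-component accepting, N-component rejecting) has no reachable accepting pair and the difference is empty.
Hence every string in L(M) is also in L(N).

Yes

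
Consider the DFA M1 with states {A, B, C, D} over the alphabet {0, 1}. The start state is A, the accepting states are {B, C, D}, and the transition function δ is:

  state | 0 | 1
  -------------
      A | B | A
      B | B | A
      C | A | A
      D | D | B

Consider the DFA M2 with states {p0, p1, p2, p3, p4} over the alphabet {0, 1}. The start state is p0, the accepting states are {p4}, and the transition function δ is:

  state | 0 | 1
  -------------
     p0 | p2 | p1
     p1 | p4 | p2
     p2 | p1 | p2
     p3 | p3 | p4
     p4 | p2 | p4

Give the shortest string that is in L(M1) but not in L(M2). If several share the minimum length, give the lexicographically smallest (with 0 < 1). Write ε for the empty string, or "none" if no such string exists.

0

The string 0 is accepted by M1 but not by M2.
No shorter string lies in the difference, and 0 is the lexicographically first length-1 string in L(M1) \ L(M2).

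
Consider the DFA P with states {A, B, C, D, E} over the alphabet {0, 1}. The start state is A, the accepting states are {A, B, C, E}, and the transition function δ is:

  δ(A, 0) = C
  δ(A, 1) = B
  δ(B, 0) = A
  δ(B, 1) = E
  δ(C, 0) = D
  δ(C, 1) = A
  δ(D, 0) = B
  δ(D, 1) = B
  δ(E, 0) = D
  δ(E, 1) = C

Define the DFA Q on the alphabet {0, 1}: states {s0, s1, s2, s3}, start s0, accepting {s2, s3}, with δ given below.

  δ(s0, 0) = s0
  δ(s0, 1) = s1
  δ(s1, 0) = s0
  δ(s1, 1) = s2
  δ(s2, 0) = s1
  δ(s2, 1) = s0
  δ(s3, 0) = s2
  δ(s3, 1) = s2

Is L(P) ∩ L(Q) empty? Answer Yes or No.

No

The string 11 is accepted by both P and Q.
Hence L(P) ∩ L(Q) ≠ ∅.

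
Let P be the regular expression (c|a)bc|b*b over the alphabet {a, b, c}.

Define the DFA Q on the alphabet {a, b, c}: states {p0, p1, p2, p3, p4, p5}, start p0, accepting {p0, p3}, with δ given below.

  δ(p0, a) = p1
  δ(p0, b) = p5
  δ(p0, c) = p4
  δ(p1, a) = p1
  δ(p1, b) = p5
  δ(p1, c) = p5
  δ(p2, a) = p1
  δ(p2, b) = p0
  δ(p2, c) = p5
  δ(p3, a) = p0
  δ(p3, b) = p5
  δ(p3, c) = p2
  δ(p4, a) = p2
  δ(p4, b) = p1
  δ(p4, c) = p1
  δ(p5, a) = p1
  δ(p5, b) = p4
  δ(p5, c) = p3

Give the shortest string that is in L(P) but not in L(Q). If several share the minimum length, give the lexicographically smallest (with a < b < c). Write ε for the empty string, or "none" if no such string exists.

b

The string b is accepted by P but not by Q.
No shorter string lies in the difference, and b is the lexicographically first length-1 string in L(P) \ L(Q).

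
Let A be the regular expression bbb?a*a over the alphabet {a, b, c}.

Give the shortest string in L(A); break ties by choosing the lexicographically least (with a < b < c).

By inspection of the expression, no string of length less than 3 matches, and bba is the lexicographically first match of length 3.

bba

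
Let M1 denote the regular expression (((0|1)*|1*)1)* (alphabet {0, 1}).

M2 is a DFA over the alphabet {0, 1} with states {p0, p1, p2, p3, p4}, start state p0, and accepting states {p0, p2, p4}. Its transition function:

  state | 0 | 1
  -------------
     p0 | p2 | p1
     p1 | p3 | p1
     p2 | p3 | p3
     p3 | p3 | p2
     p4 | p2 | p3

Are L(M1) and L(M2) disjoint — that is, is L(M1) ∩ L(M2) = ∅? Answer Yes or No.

The empty string ε is accepted by both M1 and M2.
Hence L(M1) ∩ L(M2) ≠ ∅.

No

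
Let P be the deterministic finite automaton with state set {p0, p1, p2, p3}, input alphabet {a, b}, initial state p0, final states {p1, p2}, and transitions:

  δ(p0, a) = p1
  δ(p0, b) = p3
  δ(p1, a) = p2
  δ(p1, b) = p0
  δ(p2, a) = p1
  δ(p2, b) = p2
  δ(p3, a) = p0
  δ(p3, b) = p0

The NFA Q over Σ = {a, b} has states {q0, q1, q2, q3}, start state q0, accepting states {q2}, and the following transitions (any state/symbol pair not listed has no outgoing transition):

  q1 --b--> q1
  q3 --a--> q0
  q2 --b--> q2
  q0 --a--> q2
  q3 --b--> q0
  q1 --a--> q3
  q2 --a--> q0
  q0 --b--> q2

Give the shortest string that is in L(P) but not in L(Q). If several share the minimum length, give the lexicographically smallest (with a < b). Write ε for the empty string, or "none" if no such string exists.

The string aa is accepted by P but not by Q.
No shorter string lies in the difference, and aa is the lexicographically first length-2 string in L(P) \ L(Q).

aa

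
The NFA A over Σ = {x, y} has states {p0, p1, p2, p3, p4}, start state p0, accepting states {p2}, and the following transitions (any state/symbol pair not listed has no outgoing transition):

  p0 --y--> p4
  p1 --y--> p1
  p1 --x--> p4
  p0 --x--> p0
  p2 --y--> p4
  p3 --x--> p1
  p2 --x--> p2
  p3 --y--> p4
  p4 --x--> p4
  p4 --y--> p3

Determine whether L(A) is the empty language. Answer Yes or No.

Yes

The states reachable from the start state are {p0, p1, p3, p4}.
None of the accepting states {p2} is reachable, so no string is accepted and L(A) = ∅.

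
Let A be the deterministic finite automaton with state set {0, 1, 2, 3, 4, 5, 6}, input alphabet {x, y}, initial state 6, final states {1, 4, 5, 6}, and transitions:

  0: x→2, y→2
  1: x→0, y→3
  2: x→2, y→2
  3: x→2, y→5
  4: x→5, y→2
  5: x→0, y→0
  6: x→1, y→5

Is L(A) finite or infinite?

finite

The useful states (reachable from 6 and able to reach an accepting state) are {1, 3, 5, 6}.
Restricted to these states the transition graph has no cycle, so every accepting path has bounded length and L is finite.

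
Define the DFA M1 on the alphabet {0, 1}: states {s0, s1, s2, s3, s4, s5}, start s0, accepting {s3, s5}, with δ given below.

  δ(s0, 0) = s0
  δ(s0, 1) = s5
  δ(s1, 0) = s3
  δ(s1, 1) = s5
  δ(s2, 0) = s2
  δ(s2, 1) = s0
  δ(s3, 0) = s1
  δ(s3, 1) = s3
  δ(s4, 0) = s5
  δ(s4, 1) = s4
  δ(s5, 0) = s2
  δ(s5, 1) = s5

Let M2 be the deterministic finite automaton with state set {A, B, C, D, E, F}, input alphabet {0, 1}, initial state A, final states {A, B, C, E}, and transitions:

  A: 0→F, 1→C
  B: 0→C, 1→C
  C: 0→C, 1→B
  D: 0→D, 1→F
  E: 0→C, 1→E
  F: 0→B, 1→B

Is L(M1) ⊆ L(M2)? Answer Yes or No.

Yes

Exploring the product automaton M1 × M2 from the start pair (s0, A), following both machines on each input symbol, reaches 7 state pairs: (s0, A), (s0, F), (s5, C), (s0, B), (s5, B), (s2, C), (s0, C).
M1 accepts in {s3, s5} and M2 accepts in {A, B, C, E}. The reachable pairs whose M1-component is accepting are (s5, C), (s5, B); in each of them the M2-component is accepting too, so the product for L(M1) \ L(M2) (M1-component accepting, M2-component rejecting) has no reachable accepting pair and the difference is empty.
Hence every string in L(M1) is also in L(M2).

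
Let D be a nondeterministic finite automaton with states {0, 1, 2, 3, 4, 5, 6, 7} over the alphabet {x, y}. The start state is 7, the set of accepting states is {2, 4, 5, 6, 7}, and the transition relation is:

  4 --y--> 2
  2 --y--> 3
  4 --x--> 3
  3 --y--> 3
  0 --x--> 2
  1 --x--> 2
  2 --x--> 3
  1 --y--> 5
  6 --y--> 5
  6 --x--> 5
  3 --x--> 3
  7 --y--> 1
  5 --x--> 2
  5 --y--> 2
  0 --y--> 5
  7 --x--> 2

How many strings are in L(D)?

The useful subgraph on states {1, 2, 5, 7} is acyclic, so L(D) is finite; the longest accepting path visits 4 useful states, giving maximum string length 3.
Counting accepting paths from 7 by length: 1 of length 0, 1 of length 1, 2 of length 2, 2 of length 3. Total 6.

6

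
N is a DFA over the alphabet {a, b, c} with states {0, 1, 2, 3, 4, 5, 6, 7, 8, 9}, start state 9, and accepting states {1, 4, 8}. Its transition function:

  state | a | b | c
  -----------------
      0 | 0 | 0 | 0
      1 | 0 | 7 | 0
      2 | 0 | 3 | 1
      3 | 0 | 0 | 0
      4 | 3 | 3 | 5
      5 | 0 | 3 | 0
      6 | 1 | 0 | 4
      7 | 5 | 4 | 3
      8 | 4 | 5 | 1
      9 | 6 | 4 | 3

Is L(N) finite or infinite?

finite

The useful states (reachable from 9 and able to reach an accepting state) are {1, 4, 6, 7, 9}.
Restricted to these states the transition graph has no cycle, so every accepting path has bounded length and L is finite.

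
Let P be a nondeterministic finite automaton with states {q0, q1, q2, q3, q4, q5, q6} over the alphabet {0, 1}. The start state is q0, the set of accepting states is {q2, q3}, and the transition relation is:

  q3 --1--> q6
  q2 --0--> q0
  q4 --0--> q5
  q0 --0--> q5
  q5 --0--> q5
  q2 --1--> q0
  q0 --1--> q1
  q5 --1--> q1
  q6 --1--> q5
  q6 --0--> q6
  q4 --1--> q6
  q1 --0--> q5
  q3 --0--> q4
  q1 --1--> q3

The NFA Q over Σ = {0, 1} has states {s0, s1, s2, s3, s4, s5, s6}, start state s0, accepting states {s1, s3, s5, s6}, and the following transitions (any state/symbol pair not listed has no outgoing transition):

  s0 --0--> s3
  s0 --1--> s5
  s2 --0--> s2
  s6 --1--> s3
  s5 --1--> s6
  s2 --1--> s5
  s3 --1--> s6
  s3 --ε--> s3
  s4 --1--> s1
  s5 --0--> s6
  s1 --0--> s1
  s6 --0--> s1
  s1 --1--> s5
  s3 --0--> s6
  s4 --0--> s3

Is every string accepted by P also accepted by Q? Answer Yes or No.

Yes

Exploring the product automaton P × Q from the start pair (q0, s0), following both machines on each input symbol, reaches 16 state pairs: (q0, s0), (q5, s3), (q1, s5), (q5, s6), (q1, s6), (q3, s6), (q5, s1), (q1, s3), (q3, s3), (q4, s1), (q6, s3), (q4, s6), (q6, s6), (q6, s5), (q6, s1), (q5, s5).
P accepts in {q2, q3} and Q accepts in {s1, s3, s5, s6}. The reachable pairs whose P-component is accepting are (q3, s6), (q3, s3); in each of them the Q-component is accepting too, so the product for L(P) \ L(Q) (P-component accepting, Q-component rejecting) has no reachable accepting pair and the difference is empty.
Hence every string in L(P) is also in L(Q).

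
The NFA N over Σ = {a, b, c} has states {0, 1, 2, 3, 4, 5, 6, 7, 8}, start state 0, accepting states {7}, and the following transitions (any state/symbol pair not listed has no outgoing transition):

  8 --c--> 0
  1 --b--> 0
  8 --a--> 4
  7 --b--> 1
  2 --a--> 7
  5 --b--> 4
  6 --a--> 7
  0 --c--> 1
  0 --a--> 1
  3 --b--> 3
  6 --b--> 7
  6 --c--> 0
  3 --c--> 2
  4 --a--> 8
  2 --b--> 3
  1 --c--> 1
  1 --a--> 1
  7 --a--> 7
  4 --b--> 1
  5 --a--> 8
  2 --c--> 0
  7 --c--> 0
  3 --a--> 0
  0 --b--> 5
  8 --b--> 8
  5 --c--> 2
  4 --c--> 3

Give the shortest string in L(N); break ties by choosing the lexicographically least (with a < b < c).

bca

A breadth-first search from 0 reaches an accepting state first via the path 0 → 5 → 2 → 7 on input bca.
No string of length < 3 is accepted (BFS exhausts all shorter strings without reaching an accepting state), and bca is the lexicographically least accepting string of length 3.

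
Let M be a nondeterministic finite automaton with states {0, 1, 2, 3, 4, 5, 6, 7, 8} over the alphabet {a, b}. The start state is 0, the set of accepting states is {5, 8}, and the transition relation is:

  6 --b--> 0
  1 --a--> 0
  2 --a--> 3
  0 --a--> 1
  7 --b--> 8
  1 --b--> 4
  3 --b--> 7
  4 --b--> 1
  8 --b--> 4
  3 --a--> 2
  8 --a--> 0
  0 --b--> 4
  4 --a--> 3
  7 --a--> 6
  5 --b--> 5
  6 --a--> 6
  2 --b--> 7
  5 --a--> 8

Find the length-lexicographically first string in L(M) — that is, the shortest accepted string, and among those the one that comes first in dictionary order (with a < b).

A breadth-first search from 0 reaches an accepting state first via the path 0 → 4 → 3 → 7 → 8 on input babb.
No string of length < 4 is accepted (BFS exhausts all shorter strings without reaching an accepting state), and babb is the lexicographically least accepting string of length 4.

babb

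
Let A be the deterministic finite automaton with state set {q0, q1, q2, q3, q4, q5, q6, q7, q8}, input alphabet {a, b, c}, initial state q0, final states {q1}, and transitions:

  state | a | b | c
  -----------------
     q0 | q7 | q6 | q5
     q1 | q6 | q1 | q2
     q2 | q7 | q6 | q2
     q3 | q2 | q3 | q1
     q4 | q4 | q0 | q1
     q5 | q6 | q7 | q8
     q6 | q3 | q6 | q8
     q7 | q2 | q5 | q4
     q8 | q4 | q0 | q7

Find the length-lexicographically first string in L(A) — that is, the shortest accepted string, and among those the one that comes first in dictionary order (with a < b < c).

A breadth-first search from q0 reaches an accepting state first via the path q0 → q7 → q4 → q1 on input acc.
No string of length < 3 is accepted (BFS exhausts all shorter strings without reaching an accepting state), and acc is the lexicographically least accepting string of length 3.

acc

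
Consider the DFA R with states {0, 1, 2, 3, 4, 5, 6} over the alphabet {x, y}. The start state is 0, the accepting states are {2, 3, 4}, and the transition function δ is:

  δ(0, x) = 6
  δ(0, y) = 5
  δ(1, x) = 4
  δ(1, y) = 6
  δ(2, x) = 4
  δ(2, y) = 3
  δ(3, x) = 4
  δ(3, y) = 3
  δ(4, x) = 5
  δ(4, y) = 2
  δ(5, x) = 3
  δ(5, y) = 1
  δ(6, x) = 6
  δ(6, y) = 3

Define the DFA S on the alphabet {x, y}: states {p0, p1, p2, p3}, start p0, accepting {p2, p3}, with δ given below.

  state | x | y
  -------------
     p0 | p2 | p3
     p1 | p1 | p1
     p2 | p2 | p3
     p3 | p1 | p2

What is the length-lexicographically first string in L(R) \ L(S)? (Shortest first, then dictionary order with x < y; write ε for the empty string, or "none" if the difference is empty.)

The string yx is accepted by R but not by S.
No shorter string lies in the difference, and yx is the lexicographically first length-2 string in L(R) \ L(S).

yx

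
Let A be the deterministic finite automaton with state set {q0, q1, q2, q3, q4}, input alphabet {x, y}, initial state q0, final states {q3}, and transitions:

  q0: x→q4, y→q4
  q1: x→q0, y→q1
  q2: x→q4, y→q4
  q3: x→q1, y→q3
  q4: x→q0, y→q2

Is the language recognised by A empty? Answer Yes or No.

The states reachable from the start state are {q0, q2, q4}.
None of the accepting states {q3} is reachable, so no string is accepted and L(A) = ∅.

Yes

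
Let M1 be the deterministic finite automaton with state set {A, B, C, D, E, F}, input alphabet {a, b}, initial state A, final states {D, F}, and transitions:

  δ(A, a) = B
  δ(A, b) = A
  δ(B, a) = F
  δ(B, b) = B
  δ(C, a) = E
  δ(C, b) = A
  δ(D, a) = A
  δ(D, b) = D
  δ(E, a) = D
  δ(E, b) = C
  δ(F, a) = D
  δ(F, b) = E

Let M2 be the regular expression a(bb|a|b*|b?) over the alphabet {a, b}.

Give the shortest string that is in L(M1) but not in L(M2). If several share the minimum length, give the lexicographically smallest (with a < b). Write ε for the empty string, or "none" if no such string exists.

aaa

The string aaa is accepted by M1 but not by M2.
No shorter string lies in the difference, and aaa is the lexicographically first length-3 string in L(M1) \ L(M2).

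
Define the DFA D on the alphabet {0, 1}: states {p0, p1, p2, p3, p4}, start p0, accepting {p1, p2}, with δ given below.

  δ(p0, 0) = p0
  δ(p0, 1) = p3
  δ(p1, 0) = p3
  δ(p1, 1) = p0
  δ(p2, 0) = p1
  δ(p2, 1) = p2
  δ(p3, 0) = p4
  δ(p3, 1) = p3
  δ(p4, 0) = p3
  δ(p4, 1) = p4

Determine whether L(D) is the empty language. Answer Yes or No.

The states reachable from the start state are {p0, p3, p4}.
None of the accepting states {p1, p2} is reachable, so no string is accepted and L(D) = ∅.

Yes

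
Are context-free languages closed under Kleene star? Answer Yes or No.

Yes

If S₁ is the start symbol of a grammar for L, the grammar with new start symbol S and productions S → S₁S | ε generates L*.
So the context-free languages are closed under Kleene star.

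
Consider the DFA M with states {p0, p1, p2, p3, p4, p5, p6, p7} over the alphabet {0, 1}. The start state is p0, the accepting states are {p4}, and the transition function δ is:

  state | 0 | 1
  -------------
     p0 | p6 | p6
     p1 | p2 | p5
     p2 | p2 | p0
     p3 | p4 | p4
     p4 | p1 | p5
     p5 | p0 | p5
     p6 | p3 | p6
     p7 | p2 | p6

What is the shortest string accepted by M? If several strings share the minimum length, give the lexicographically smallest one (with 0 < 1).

A breadth-first search from p0 reaches an accepting state first via the path p0 → p6 → p3 → p4 on input 000.
No string of length < 3 is accepted (BFS exhausts all shorter strings without reaching an accepting state), and 000 is the lexicographically least accepting string of length 3.

000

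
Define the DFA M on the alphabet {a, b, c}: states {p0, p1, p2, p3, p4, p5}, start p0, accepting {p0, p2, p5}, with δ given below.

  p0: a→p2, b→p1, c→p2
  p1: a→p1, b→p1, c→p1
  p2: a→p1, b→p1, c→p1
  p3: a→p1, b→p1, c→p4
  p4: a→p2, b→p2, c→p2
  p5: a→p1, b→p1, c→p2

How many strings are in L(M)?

3

The useful subgraph on states {p0, p2} is acyclic, so L(M) is finite; the longest accepting path visits 2 useful states, giving maximum string length 1.
Counting accepting paths from p0 by length: 1 of length 0, 2 of length 1. Total 3.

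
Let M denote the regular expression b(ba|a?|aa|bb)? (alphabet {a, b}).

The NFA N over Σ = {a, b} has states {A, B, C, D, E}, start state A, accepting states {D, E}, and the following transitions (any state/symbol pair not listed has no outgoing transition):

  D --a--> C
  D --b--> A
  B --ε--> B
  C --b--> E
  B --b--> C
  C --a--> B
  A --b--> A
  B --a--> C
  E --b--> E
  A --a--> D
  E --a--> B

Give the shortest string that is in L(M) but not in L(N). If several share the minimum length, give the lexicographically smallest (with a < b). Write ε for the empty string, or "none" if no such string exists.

The string b is accepted by M but not by N.
No shorter string lies in the difference, and b is the lexicographically first length-1 string in L(M) \ L(N).

b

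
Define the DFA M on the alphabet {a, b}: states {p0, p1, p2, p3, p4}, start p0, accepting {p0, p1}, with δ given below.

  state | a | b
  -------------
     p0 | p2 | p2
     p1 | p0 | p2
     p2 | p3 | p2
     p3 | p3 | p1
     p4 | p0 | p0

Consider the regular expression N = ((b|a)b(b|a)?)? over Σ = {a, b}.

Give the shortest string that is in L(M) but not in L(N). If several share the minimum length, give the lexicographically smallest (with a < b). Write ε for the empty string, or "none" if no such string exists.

aab

The string aab is accepted by M but not by N.
No shorter string lies in the difference, and aab is the lexicographically first length-3 string in L(M) \ L(N).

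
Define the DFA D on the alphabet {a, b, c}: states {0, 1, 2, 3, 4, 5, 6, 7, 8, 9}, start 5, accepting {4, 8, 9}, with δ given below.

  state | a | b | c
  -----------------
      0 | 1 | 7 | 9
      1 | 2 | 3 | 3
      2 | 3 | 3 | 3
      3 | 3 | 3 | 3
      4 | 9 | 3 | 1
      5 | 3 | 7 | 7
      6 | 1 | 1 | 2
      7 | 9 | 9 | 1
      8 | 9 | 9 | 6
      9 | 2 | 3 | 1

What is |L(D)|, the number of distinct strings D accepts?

4

The useful subgraph on states {5, 7, 9} is acyclic, so L(D) is finite; the longest accepting path visits 3 useful states, giving maximum string length 2.
Counting accepting paths from 5 by length: 4 of length 2. Total 4.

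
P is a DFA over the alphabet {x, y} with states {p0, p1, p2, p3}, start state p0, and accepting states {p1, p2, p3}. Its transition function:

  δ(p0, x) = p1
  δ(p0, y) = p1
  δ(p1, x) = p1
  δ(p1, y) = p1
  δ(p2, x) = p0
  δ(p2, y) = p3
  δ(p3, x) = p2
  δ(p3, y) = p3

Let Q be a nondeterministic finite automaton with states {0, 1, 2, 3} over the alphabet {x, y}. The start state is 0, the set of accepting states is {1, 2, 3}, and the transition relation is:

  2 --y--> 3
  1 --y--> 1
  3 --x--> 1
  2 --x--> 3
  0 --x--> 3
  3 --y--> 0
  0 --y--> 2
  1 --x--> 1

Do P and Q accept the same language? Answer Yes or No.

No

The string xy is accepted by P but rejected by Q.
So L(P) ≠ L(Q).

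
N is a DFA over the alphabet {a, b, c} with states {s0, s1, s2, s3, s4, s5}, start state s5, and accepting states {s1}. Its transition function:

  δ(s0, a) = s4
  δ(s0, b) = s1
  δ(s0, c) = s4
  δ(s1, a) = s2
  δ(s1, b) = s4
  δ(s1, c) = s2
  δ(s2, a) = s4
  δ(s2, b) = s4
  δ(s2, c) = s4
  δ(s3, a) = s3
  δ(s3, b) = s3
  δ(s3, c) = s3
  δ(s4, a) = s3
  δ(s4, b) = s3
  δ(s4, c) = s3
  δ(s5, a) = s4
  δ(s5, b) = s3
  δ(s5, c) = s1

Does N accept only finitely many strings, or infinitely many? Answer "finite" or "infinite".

finite

The useful states (reachable from s5 and able to reach an accepting state) are {s1, s5}.
Restricted to these states the transition graph has no cycle, so every accepting path has bounded length and L is finite.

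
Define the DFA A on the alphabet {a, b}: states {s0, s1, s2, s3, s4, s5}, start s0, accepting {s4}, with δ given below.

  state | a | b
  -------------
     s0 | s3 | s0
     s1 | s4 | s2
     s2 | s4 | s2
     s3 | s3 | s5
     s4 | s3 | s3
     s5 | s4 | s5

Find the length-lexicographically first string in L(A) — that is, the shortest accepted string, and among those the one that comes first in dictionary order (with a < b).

A breadth-first search from s0 reaches an accepting state first via the path s0 → s3 → s5 → s4 on input aba.
No string of length < 3 is accepted (BFS exhausts all shorter strings without reaching an accepting state), and aba is the lexicographically least accepting string of length 3.

aba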